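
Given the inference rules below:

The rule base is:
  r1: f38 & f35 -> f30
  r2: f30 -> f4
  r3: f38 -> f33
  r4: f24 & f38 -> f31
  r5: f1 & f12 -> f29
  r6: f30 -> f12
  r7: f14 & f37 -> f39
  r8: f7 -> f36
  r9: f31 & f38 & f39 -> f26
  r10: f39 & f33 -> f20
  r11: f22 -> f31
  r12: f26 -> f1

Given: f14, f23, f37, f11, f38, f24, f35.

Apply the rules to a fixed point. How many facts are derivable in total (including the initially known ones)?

17

Round 1 fires r1, r3, r4, r7, giving f30, f33, f31, f39.
Round 2 fires r2, r6, r9, r10, giving f4, f12, f26, f20.
Round 3 fires r12, giving f1.
Round 4 fires r5, giving f29.
Closure: {f1, f11, f12, f14, f20, f23, f24, f26, f29, f30, f31, f33, f35, f37, f38, f39, f4} — 17 facts.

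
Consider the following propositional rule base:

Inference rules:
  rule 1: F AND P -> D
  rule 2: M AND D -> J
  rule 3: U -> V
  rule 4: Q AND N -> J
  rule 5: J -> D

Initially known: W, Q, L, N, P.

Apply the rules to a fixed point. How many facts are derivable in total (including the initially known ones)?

[1] rule 4 [Q AND N -> J]. ⇒ new: J.
[2] rule 5 [J -> D]. ⇒ new: D.
Closure: {D, J, L, N, P, Q, W} — 7 facts.

7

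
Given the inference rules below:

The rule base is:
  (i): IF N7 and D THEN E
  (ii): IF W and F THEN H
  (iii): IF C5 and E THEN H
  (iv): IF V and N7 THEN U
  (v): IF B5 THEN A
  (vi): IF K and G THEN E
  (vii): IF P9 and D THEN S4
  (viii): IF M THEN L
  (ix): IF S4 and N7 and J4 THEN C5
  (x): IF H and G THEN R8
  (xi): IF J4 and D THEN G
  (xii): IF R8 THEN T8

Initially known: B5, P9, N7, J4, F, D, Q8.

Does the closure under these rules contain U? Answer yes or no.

[1] (i) [IF N7 and D THEN E]; (v) [IF B5 THEN A]; (vii) [IF P9 and D THEN S4]; (xi) [IF J4 and D THEN G]. ⇒ new: E, A, S4, G.
[2] (ix) [IF S4 and N7 and J4 THEN C5]. ⇒ new: C5.
[3] (iii) [IF C5 and E THEN H]. ⇒ new: H.
[4] (x) [IF H and G THEN R8]. ⇒ new: R8.
[5] (xii) [IF R8 THEN T8]. ⇒ new: T8.
Fixed point reached. U is concluded only by (iv); (iv) needs V (never derived).

no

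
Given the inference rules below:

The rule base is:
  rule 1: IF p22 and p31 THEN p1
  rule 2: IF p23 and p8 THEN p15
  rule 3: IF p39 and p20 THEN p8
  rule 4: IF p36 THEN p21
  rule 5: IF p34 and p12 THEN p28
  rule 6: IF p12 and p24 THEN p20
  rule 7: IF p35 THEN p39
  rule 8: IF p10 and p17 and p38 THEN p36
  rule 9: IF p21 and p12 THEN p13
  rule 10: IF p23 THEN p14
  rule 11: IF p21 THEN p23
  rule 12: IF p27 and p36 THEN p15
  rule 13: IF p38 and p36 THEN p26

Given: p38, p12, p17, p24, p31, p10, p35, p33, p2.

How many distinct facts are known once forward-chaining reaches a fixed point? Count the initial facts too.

19

Round 1 — rule 6, rule 7, rule 8, derive p20, p39, p36.
Round 2 — rule 3, rule 4, rule 13, derive p8, p21, p26.
Round 3 — rule 9, rule 11, derive p13, p23.
Round 4 — rule 2, rule 10, derive p15, p14.
Closure: {p10, p12, p13, p14, p15, p17, p2, p20, p21, p23, p24, p26, p31, p33, p35, p36, p38, p39, p8} — 19 facts.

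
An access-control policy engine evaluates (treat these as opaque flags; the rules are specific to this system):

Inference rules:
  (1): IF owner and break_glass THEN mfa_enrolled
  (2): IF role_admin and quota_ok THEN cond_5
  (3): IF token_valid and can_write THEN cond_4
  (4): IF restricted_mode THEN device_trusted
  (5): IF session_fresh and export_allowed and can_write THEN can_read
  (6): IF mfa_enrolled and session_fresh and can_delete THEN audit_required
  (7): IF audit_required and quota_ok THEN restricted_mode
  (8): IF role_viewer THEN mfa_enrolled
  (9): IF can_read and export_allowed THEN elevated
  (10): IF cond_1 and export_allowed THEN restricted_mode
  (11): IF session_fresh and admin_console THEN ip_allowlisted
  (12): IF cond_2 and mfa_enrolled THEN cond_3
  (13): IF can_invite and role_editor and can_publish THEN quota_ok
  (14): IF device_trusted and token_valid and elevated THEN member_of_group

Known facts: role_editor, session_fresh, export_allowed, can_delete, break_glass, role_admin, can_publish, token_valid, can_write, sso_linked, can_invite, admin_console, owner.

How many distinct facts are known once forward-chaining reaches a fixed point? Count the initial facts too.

24

Round 1: (1) [IF owner and break_glass THEN mfa_enrolled]; (3) [IF token_valid and can_write THEN cond_4]; (5) [IF session_fresh and export_allowed and can_write THEN can_read]; (11) [IF session_fresh and admin_console THEN ip_allowlisted]; (13) [IF can_invite and role_editor and can_publish THEN quota_ok]. New: mfa_enrolled, cond_4, can_read, ip_allowlisted, quota_ok.
Round 2: (2) [IF role_admin and quota_ok THEN cond_5]; (6) [IF mfa_enrolled and session_fresh and can_delete THEN audit_required]; (9) [IF can_read and export_allowed THEN elevated]. New: cond_5, audit_required, elevated.
Round 3: (7) [IF audit_required and quota_ok THEN restricted_mode]. New: restricted_mode.
Round 4: (4) [IF restricted_mode THEN device_trusted]. New: device_trusted.
Round 5: (14) [IF device_trusted and token_valid and elevated THEN member_of_group]. New: member_of_group.
Closure: {admin_console, audit_required, break_glass, can_delete, can_invite, can_publish, can_read, can_write, cond_4, cond_5, device_trusted, elevated, export_allowed, ip_allowlisted, member_of_group, mfa_enrolled, owner, quota_ok, restricted_mode, role_admin, role_editor, session_fresh, sso_linked, token_valid} — 24 facts.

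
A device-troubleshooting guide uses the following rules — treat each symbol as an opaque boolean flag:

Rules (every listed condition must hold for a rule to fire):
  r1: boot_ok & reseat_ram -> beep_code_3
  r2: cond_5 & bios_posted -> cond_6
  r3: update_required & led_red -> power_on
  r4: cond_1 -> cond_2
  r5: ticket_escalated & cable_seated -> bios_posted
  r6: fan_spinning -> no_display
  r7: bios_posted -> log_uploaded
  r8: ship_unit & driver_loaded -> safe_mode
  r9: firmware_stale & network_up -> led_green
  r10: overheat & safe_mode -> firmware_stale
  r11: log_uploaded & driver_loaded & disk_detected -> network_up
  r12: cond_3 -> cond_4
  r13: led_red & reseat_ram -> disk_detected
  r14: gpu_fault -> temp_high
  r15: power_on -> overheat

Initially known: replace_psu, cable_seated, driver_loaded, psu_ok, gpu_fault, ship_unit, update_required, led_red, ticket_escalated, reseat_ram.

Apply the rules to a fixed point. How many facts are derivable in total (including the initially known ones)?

Round 1 — r3, r5, r8, r13, r14, derive power_on, bios_posted, safe_mode, disk_detected, temp_high.
Round 2 — r7, r15, derive log_uploaded, overheat.
Round 3 — r10, r11, derive firmware_stale, network_up.
Round 4 — r9, derive led_green.
Closure: {bios_posted, cable_seated, disk_detected, driver_loaded, firmware_stale, gpu_fault, led_green, led_red, log_uploaded, network_up, overheat, power_on, psu_ok, replace_psu, reseat_ram, safe_mode, ship_unit, temp_high, ticket_escalated, update_required} — 20 facts.

20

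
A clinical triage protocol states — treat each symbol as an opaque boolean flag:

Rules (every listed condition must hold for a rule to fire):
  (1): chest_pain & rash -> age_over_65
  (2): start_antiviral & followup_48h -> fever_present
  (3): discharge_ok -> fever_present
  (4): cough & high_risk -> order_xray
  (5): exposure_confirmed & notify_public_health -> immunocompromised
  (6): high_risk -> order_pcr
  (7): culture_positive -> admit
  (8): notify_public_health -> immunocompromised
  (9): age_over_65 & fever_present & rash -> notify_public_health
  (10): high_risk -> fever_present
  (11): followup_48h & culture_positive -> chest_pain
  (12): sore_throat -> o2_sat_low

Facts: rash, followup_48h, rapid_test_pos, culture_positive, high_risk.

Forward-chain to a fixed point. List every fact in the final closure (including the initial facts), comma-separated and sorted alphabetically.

admit, age_over_65, chest_pain, culture_positive, fever_present, followup_48h, high_risk, immunocompromised, notify_public_health, order_pcr, rapid_test_pos, rash

Round 1 fires (6), (7), (10), (11), giving order_pcr, admit, fever_present, chest_pain.
Round 2 fires (1), giving age_over_65.
Round 3 fires (9), giving notify_public_health.
Round 4 fires (8), giving immunocompromised.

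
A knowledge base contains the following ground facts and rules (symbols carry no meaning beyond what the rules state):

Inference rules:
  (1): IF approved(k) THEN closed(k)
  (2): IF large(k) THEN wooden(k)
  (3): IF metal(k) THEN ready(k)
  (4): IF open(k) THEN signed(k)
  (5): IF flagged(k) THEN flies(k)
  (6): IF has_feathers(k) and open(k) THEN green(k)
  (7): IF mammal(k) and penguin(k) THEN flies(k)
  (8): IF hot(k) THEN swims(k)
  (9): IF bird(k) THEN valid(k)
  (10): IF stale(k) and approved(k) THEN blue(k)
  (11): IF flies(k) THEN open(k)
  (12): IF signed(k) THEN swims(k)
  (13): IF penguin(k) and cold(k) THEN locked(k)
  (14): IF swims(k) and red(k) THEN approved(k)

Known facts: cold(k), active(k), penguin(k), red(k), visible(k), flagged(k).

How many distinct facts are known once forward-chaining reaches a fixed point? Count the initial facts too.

Round 1: (5) [IF flagged(k) THEN flies(k)]; (13) [IF penguin(k) and cold(k) THEN locked(k)]. New: flies(k), locked(k).
Round 2: (11) [IF flies(k) THEN open(k)]. New: open(k).
Round 3: (4) [IF open(k) THEN signed(k)]. New: signed(k).
Round 4: (12) [IF signed(k) THEN swims(k)]. New: swims(k).
Round 5: (14) [IF swims(k) and red(k) THEN approved(k)]. New: approved(k).
Round 6: (1) [IF approved(k) THEN closed(k)]. New: closed(k).
Closure: {active(k), approved(k), closed(k), cold(k), flagged(k), flies(k), locked(k), open(k), penguin(k), red(k), signed(k), swims(k), visible(k)} — 13 facts.

13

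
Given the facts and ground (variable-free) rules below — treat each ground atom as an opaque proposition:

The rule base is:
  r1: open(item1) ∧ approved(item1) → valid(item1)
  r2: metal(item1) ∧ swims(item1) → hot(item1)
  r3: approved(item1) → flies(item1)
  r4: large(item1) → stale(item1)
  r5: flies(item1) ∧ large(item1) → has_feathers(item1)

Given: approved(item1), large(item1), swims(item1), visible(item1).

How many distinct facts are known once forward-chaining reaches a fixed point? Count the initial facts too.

[1] r3 [approved(item1) → flies(item1)]; r4 [large(item1) → stale(item1)]. ⇒ new: flies(item1), stale(item1).
[2] r5 [flies(item1) ∧ large(item1) → has_feathers(item1)]. ⇒ new: has_feathers(item1).
Closure: {approved(item1), flies(item1), has_feathers(item1), large(item1), stale(item1), swims(item1), visible(item1)} — 7 facts.

7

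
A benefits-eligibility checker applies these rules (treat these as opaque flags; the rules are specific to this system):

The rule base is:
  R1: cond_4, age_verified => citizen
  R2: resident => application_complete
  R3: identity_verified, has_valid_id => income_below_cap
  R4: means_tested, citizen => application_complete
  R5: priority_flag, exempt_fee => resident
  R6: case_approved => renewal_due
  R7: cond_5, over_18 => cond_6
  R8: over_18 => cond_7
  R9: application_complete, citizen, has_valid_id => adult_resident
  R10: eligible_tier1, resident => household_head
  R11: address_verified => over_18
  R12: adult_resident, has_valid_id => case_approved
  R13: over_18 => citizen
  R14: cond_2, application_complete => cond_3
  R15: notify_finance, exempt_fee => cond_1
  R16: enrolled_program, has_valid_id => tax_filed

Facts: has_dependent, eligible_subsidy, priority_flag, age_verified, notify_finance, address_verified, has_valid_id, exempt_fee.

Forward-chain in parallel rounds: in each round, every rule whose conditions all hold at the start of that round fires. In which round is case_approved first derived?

4

Round 1 fires R5, R11, R15, giving resident, over_18, cond_1.
Round 2 fires R2, R8, R13, giving application_complete, cond_7, citizen.
Round 3 fires R9, giving adult_resident.
Round 4 fires R12, giving case_approved.
case_approved first appears in round 4.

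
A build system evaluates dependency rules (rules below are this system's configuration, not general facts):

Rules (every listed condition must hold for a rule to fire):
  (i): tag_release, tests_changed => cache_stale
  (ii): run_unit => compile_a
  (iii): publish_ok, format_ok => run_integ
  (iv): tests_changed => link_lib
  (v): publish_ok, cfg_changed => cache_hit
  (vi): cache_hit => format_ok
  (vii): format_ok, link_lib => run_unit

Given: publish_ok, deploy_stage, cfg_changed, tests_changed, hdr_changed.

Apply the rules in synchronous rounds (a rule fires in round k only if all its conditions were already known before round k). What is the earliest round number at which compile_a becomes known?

Round 1: (iv) [tests_changed => link_lib]; (v) [publish_ok, cfg_changed => cache_hit]. Adds link_lib, cache_hit.
Round 2: (vi) [cache_hit => format_ok]. Adds format_ok.
Round 3: (iii) [publish_ok, format_ok => run_integ]; (vii) [format_ok, link_lib => run_unit]. Adds run_integ, run_unit.
Round 4: (ii) [run_unit => compile_a]. Adds compile_a.
compile_a first appears in round 4.

4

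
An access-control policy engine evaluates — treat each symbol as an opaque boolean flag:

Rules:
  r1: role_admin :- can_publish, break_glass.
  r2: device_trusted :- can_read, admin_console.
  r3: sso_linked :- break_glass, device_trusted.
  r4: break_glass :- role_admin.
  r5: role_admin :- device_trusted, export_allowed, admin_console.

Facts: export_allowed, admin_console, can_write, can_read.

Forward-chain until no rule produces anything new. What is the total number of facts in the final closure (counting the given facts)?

8

Round 1: r2 [device_trusted :- can_read, admin_console.]. Adds device_trusted.
Round 2: r5 [role_admin :- device_trusted, export_allowed, admin_console.]. Adds role_admin.
Round 3: r4 [break_glass :- role_admin.]. Adds break_glass.
Round 4: r3 [sso_linked :- break_glass, device_trusted.]. Adds sso_linked.
Closure: {admin_console, break_glass, can_read, can_write, device_trusted, export_allowed, role_admin, sso_linked} — 8 facts.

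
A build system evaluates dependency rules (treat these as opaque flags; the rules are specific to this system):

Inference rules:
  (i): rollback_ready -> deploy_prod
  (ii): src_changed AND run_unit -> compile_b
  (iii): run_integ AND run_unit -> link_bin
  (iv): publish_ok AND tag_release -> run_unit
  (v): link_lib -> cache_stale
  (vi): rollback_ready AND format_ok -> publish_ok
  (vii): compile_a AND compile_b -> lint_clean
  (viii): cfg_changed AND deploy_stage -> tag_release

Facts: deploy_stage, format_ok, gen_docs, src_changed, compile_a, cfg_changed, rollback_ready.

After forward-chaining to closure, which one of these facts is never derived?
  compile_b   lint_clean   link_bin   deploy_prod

[1] (i) [rollback_ready -> deploy_prod]; (vi) [rollback_ready AND format_ok -> publish_ok]; (viii) [cfg_changed AND deploy_stage -> tag_release]. ⇒ new: deploy_prod, publish_ok, tag_release.
[2] (iv) [publish_ok AND tag_release -> run_unit]. ⇒ new: run_unit.
[3] (ii) [src_changed AND run_unit -> compile_b]. ⇒ new: compile_b.
[4] (vii) [compile_a AND compile_b -> lint_clean]. ⇒ new: lint_clean.
Derived: deploy_prod (round 1), compile_b (round 3), lint_clean (round 4). link_bin never appears in any round.

link_bin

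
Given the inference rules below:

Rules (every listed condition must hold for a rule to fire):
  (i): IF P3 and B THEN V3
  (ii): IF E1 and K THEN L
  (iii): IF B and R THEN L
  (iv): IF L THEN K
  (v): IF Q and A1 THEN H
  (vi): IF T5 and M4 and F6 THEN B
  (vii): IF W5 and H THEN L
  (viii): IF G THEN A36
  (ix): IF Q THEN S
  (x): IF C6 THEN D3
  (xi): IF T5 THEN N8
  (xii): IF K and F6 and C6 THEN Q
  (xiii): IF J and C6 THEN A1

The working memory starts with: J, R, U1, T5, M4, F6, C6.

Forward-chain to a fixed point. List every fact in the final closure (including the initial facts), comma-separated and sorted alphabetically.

A1, B, C6, D3, F6, H, J, K, L, M4, N8, Q, R, S, T5, U1

[1] (vi) [IF T5 and M4 and F6 THEN B]; (x) [IF C6 THEN D3]; (xi) [IF T5 THEN N8]; (xiii) [IF J and C6 THEN A1]. ⇒ new: B, D3, N8, A1.
[2] (iii) [IF B and R THEN L]. ⇒ new: L.
[3] (iv) [IF L THEN K]. ⇒ new: K.
[4] (xii) [IF K and F6 and C6 THEN Q]. ⇒ new: Q.
[5] (v) [IF Q and A1 THEN H]; (ix) [IF Q THEN S]. ⇒ new: H, S.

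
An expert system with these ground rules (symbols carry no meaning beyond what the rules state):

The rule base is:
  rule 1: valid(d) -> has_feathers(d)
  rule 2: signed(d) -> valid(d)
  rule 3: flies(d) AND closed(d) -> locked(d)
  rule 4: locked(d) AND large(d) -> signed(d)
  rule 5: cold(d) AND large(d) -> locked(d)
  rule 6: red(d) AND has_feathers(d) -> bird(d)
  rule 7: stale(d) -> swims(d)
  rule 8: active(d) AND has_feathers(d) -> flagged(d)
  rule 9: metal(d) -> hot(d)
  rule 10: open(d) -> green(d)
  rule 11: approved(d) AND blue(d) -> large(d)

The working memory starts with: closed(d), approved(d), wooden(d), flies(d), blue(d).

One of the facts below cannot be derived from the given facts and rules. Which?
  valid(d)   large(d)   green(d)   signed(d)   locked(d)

Round 1: rule 3 [flies(d) AND closed(d) -> locked(d)]; rule 11 [approved(d) AND blue(d) -> large(d)]. New: locked(d), large(d).
Round 2: rule 4 [locked(d) AND large(d) -> signed(d)]. New: signed(d).
Round 3: rule 2 [signed(d) -> valid(d)]. New: valid(d).
Round 4: rule 1 [valid(d) -> has_feathers(d)]. New: has_feathers(d).
Derived: signed(d) (round 2), locked(d) (round 1), valid(d) (round 3), large(d) (round 1). green(d) never appears in any round.

green(d)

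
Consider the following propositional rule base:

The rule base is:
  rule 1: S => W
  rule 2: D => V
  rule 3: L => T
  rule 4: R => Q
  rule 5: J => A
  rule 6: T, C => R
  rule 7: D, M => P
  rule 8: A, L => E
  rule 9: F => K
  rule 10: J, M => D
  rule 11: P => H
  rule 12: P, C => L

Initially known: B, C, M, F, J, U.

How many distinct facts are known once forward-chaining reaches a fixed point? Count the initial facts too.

17

Round 1 — rule 5, rule 9, rule 10, derive A, K, D.
Round 2 — rule 2, rule 7, derive V, P.
Round 3 — rule 11, rule 12, derive H, L.
Round 4 — rule 3, rule 8, derive T, E.
Round 5 — rule 6, derive R.
Round 6 — rule 4, derive Q.
Closure: {A, B, C, D, E, F, H, J, K, L, M, P, Q, R, T, U, V} — 17 facts.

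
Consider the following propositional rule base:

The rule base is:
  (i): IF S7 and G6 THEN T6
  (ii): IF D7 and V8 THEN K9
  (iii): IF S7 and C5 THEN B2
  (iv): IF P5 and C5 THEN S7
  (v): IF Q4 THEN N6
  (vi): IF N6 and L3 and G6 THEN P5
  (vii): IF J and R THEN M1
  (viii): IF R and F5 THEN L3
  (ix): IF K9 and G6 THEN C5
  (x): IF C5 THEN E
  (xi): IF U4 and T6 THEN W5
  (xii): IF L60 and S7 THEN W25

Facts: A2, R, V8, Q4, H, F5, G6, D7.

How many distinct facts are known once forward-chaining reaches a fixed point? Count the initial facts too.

17

Round 1: (ii) [IF D7 and V8 THEN K9]; (v) [IF Q4 THEN N6]; (viii) [IF R and F5 THEN L3]. New: K9, N6, L3.
Round 2: (vi) [IF N6 and L3 and G6 THEN P5]; (ix) [IF K9 and G6 THEN C5]. New: P5, C5.
Round 3: (iv) [IF P5 and C5 THEN S7]; (x) [IF C5 THEN E]. New: S7, E.
Round 4: (i) [IF S7 and G6 THEN T6]; (iii) [IF S7 and C5 THEN B2]. New: T6, B2.
Closure: {A2, B2, C5, D7, E, F5, G6, H, K9, L3, N6, P5, Q4, R, S7, T6, V8} — 17 facts.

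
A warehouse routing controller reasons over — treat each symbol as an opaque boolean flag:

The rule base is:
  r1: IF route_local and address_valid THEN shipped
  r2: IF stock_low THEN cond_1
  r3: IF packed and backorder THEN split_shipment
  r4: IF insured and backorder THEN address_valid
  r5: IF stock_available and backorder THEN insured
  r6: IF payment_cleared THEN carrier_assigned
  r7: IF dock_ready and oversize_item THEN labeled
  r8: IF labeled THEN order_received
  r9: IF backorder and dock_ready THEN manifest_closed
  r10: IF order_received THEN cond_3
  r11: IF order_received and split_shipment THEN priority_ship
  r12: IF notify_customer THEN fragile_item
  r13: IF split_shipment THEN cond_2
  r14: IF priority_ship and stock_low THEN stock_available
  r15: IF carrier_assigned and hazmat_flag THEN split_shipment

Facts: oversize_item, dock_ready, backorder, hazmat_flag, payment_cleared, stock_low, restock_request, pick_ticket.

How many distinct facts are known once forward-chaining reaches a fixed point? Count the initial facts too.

20

Round 1 — r2, r6, r7, r9, derive cond_1, carrier_assigned, labeled, manifest_closed.
Round 2 — r8, r15, derive order_received, split_shipment.
Round 3 — r10, r11, r13, derive cond_3, priority_ship, cond_2.
Round 4 — r14, derive stock_available.
Round 5 — r5, derive insured.
Round 6 — r4, derive address_valid.
Closure: {address_valid, backorder, carrier_assigned, cond_1, cond_2, cond_3, dock_ready, hazmat_flag, insured, labeled, manifest_closed, order_received, oversize_item, payment_cleared, pick_ticket, priority_ship, restock_request, split_shipment, stock_available, stock_low} — 20 facts.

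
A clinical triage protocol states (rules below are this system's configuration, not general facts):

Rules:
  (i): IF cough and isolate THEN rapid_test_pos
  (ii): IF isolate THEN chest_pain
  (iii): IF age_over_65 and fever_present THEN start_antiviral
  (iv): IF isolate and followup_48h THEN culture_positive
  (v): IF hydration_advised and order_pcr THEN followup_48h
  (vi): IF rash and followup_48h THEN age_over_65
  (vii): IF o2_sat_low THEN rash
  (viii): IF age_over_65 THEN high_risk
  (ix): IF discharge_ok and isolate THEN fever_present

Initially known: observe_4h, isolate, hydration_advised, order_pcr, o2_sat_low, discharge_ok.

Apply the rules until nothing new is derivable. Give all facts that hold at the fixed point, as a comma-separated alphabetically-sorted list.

Round 1: (ii) [IF isolate THEN chest_pain]; (v) [IF hydration_advised and order_pcr THEN followup_48h]; (vii) [IF o2_sat_low THEN rash]; (ix) [IF discharge_ok and isolate THEN fever_present]. New: chest_pain, followup_48h, rash, fever_present.
Round 2: (iv) [IF isolate and followup_48h THEN culture_positive]; (vi) [IF rash and followup_48h THEN age_over_65]. New: culture_positive, age_over_65.
Round 3: (iii) [IF age_over_65 and fever_present THEN start_antiviral]; (viii) [IF age_over_65 THEN high_risk]. New: start_antiviral, high_risk.

age_over_65, chest_pain, culture_positive, discharge_ok, fever_present, followup_48h, high_risk, hydration_advised, isolate, o2_sat_low, observe_4h, order_pcr, rash, start_antiviral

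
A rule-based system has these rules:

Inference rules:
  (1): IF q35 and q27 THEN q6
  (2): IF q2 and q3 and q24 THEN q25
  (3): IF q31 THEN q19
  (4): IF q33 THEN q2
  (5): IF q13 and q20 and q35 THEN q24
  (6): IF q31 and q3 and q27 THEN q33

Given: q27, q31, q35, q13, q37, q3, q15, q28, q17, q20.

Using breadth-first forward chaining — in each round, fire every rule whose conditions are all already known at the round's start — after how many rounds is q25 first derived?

Round 1: (1) [IF q35 and q27 THEN q6]; (3) [IF q31 THEN q19]; (5) [IF q13 and q20 and q35 THEN q24]; (6) [IF q31 and q3 and q27 THEN q33]. New: q6, q19, q24, q33.
Round 2: (4) [IF q33 THEN q2]. New: q2.
Round 3: (2) [IF q2 and q3 and q24 THEN q25]. New: q25.
q25 first appears in round 3.

3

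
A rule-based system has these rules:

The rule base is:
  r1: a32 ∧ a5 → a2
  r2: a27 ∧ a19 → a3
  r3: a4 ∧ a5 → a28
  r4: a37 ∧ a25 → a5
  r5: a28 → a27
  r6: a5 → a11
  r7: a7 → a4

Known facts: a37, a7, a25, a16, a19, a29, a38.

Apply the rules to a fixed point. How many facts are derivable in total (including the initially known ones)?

13

Round 1 fires r4, r7, giving a5, a4.
Round 2 fires r3, r6, giving a28, a11.
Round 3 fires r5, giving a27.
Round 4 fires r2, giving a3.
Closure: {a11, a16, a19, a25, a27, a28, a29, a3, a37, a38, a4, a5, a7} — 13 facts.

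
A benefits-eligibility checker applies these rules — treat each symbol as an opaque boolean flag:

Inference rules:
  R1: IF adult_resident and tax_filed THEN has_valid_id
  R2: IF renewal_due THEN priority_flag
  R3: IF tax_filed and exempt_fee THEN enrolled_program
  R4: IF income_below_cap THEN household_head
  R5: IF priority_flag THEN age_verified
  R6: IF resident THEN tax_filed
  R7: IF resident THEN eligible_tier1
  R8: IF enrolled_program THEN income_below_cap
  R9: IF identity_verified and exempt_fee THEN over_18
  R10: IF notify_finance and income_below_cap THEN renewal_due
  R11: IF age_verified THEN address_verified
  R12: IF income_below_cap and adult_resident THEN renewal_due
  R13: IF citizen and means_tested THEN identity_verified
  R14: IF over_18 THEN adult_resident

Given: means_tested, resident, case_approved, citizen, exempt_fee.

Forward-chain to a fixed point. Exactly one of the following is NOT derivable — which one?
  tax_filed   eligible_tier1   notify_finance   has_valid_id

Round 1: R6 [IF resident THEN tax_filed]; R7 [IF resident THEN eligible_tier1]; R13 [IF citizen and means_tested THEN identity_verified]. Adds tax_filed, eligible_tier1, identity_verified.
Round 2: R3 [IF tax_filed and exempt_fee THEN enrolled_program]; R9 [IF identity_verified and exempt_fee THEN over_18]. Adds enrolled_program, over_18.
Round 3: R8 [IF enrolled_program THEN income_below_cap]; R14 [IF over_18 THEN adult_resident]. Adds income_below_cap, adult_resident.
Round 4: R1 [IF adult_resident and tax_filed THEN has_valid_id]; R4 [IF income_below_cap THEN household_head]; R12 [IF income_below_cap and adult_resident THEN renewal_due]. Adds has_valid_id, household_head, renewal_due.
Round 5: R2 [IF renewal_due THEN priority_flag]. Adds priority_flag.
Round 6: R5 [IF priority_flag THEN age_verified]. Adds age_verified.
Round 7: R11 [IF age_verified THEN address_verified]. Adds address_verified.
Derived: eligible_tier1 (round 1), tax_filed (round 1), has_valid_id (round 4). notify_finance never appears in any round.

notify_finance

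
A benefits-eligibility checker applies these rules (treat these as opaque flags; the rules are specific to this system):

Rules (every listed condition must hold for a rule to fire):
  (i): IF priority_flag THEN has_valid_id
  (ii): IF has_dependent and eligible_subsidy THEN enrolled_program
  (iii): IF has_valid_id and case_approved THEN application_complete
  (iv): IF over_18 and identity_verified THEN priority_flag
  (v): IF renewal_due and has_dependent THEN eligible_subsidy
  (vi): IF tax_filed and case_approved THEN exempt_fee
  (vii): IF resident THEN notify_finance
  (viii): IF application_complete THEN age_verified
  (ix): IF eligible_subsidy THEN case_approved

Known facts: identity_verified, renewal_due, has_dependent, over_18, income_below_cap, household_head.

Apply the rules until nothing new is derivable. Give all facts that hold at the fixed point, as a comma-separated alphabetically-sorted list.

age_verified, application_complete, case_approved, eligible_subsidy, enrolled_program, has_dependent, has_valid_id, household_head, identity_verified, income_below_cap, over_18, priority_flag, renewal_due

[1] (iv) [IF over_18 and identity_verified THEN priority_flag]; (v) [IF renewal_due and has_dependent THEN eligible_subsidy]. ⇒ new: priority_flag, eligible_subsidy.
[2] (i) [IF priority_flag THEN has_valid_id]; (ii) [IF has_dependent and eligible_subsidy THEN enrolled_program]; (ix) [IF eligible_subsidy THEN case_approved]. ⇒ new: has_valid_id, enrolled_program, case_approved.
[3] (iii) [IF has_valid_id and case_approved THEN application_complete]. ⇒ new: application_complete.
[4] (viii) [IF application_complete THEN age_verified]. ⇒ new: age_verified.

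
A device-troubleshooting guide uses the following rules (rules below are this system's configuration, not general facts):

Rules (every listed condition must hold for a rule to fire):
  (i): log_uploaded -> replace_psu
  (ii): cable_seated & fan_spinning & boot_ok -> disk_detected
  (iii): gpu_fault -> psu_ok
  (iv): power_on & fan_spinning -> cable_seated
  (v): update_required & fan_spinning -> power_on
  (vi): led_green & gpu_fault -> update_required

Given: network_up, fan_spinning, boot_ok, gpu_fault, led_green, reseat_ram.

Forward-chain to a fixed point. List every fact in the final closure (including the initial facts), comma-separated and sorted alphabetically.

Round 1 — (iii), (vi), derive psu_ok, update_required.
Round 2 — (v), derive power_on.
Round 3 — (iv), derive cable_seated.
Round 4 — (ii), derive disk_detected.

boot_ok, cable_seated, disk_detected, fan_spinning, gpu_fault, led_green, network_up, power_on, psu_ok, reseat_ram, update_required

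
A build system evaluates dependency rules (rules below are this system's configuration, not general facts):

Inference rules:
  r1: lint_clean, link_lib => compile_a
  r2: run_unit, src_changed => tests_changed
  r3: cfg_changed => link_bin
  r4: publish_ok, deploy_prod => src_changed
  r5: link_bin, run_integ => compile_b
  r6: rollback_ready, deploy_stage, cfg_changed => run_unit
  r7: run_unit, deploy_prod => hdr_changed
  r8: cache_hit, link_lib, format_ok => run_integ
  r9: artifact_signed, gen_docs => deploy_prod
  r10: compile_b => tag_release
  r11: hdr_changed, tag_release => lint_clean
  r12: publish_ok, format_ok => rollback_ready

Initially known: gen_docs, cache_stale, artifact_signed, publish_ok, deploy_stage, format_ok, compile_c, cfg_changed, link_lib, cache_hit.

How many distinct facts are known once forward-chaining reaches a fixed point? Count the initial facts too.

22

Round 1: r3 [cfg_changed => link_bin]; r8 [cache_hit, link_lib, format_ok => run_integ]; r9 [artifact_signed, gen_docs => deploy_prod]; r12 [publish_ok, format_ok => rollback_ready]. Adds link_bin, run_integ, deploy_prod, rollback_ready.
Round 2: r4 [publish_ok, deploy_prod => src_changed]; r5 [link_bin, run_integ => compile_b]; r6 [rollback_ready, deploy_stage, cfg_changed => run_unit]. Adds src_changed, compile_b, run_unit.
Round 3: r2 [run_unit, src_changed => tests_changed]; r7 [run_unit, deploy_prod => hdr_changed]; r10 [compile_b => tag_release]. Adds tests_changed, hdr_changed, tag_release.
Round 4: r11 [hdr_changed, tag_release => lint_clean]. Adds lint_clean.
Round 5: r1 [lint_clean, link_lib => compile_a]. Adds compile_a.
Closure: {artifact_signed, cache_hit, cache_stale, cfg_changed, compile_a, compile_b, compile_c, deploy_prod, deploy_stage, format_ok, gen_docs, hdr_changed, link_bin, link_lib, lint_clean, publish_ok, rollback_ready, run_integ, run_unit, src_changed, tag_release, tests_changed} — 22 facts.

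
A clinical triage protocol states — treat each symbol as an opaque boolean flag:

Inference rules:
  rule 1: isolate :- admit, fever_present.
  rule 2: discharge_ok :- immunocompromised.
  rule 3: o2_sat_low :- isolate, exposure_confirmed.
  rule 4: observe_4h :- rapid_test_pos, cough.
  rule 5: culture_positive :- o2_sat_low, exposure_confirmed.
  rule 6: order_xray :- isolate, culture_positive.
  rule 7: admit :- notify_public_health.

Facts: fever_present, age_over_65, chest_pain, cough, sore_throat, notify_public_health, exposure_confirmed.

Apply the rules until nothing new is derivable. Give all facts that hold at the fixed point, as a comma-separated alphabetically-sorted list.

admit, age_over_65, chest_pain, cough, culture_positive, exposure_confirmed, fever_present, isolate, notify_public_health, o2_sat_low, order_xray, sore_throat

[1] rule 7 [admit :- notify_public_health.]. ⇒ new: admit.
[2] rule 1 [isolate :- admit, fever_present.]. ⇒ new: isolate.
[3] rule 3 [o2_sat_low :- isolate, exposure_confirmed.]. ⇒ new: o2_sat_low.
[4] rule 5 [culture_positive :- o2_sat_low, exposure_confirmed.]. ⇒ new: culture_positive.
[5] rule 6 [order_xray :- isolate, culture_positive.]. ⇒ new: order_xray.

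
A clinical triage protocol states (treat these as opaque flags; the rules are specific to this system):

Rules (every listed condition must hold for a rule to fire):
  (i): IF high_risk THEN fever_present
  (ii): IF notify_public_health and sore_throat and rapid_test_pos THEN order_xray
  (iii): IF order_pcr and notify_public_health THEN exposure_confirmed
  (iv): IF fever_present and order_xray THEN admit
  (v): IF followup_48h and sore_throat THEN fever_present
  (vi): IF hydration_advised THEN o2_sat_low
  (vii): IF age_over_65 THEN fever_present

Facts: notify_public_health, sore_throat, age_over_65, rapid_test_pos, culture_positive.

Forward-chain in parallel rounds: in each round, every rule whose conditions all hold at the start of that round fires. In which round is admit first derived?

2

[1] (ii) [IF notify_public_health and sore_throat and rapid_test_pos THEN order_xray]; (vii) [IF age_over_65 THEN fever_present]. ⇒ new: order_xray, fever_present.
[2] (iv) [IF fever_present and order_xray THEN admit]. ⇒ new: admit.
admit first appears in round 2.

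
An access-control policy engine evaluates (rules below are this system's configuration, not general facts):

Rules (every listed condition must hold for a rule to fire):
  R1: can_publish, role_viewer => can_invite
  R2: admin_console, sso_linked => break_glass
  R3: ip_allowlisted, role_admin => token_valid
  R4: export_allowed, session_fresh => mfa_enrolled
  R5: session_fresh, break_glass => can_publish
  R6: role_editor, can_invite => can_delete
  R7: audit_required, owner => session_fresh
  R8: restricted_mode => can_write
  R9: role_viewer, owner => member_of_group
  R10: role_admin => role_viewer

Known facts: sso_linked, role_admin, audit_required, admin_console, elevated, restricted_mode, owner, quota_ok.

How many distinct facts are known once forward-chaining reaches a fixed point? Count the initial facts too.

Round 1: R2 [admin_console, sso_linked => break_glass]; R7 [audit_required, owner => session_fresh]; R8 [restricted_mode => can_write]; R10 [role_admin => role_viewer]. Adds break_glass, session_fresh, can_write, role_viewer.
Round 2: R5 [session_fresh, break_glass => can_publish]; R9 [role_viewer, owner => member_of_group]. Adds can_publish, member_of_group.
Round 3: R1 [can_publish, role_viewer => can_invite]. Adds can_invite.
Closure: {admin_console, audit_required, break_glass, can_invite, can_publish, can_write, elevated, member_of_group, owner, quota_ok, restricted_mode, role_admin, role_viewer, session_fresh, sso_linked} — 15 facts.

15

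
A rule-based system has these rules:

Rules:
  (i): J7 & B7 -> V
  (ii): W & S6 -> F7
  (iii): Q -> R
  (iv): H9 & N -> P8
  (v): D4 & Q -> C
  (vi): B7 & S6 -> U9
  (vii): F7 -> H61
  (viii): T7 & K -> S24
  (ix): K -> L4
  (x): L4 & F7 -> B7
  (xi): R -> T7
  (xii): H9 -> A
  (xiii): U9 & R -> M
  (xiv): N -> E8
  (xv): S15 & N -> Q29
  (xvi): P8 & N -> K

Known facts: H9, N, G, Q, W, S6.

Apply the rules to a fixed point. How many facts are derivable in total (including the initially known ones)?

19

[1] (ii) [W & S6 -> F7]; (iii) [Q -> R]; (iv) [H9 & N -> P8]; (xii) [H9 -> A]; (xiv) [N -> E8]. ⇒ new: F7, R, P8, A, E8.
[2] (vii) [F7 -> H61]; (xi) [R -> T7]; (xvi) [P8 & N -> K]. ⇒ new: H61, T7, K.
[3] (viii) [T7 & K -> S24]; (ix) [K -> L4]. ⇒ new: S24, L4.
[4] (x) [L4 & F7 -> B7]. ⇒ new: B7.
[5] (vi) [B7 & S6 -> U9]. ⇒ new: U9.
[6] (xiii) [U9 & R -> M]. ⇒ new: M.
Closure: {A, B7, E8, F7, G, H61, H9, K, L4, M, N, P8, Q, R, S24, S6, T7, U9, W} — 19 facts.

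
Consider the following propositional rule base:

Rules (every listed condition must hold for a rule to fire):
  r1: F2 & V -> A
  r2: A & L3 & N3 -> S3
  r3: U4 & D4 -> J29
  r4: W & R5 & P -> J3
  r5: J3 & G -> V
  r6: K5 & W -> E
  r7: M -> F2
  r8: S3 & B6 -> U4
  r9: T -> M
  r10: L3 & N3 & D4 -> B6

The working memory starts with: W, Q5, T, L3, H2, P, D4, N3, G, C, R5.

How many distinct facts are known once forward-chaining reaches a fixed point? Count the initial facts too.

20

Round 1 fires r4, r9, r10, giving J3, M, B6.
Round 2 fires r5, r7, giving V, F2.
Round 3 fires r1, giving A.
Round 4 fires r2, giving S3.
Round 5 fires r8, giving U4.
Round 6 fires r3, giving J29.
Closure: {A, B6, C, D4, F2, G, H2, J29, J3, L3, M, N3, P, Q5, R5, S3, T, U4, V, W} — 20 facts.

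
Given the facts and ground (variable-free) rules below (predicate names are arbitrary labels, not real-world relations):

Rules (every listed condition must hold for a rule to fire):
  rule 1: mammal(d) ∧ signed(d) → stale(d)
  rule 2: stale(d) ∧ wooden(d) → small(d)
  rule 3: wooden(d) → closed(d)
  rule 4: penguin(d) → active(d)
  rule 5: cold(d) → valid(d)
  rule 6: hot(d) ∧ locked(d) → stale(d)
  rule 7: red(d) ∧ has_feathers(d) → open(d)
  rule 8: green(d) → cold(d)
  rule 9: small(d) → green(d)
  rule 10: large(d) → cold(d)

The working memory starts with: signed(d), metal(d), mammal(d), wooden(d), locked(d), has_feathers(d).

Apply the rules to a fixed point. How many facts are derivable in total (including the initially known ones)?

Round 1: rule 1 [mammal(d) ∧ signed(d) → stale(d)]; rule 3 [wooden(d) → closed(d)]. Adds stale(d), closed(d).
Round 2: rule 2 [stale(d) ∧ wooden(d) → small(d)]. Adds small(d).
Round 3: rule 9 [small(d) → green(d)]. Adds green(d).
Round 4: rule 8 [green(d) → cold(d)]. Adds cold(d).
Round 5: rule 5 [cold(d) → valid(d)]. Adds valid(d).
Closure: {closed(d), cold(d), green(d), has_feathers(d), locked(d), mammal(d), metal(d), signed(d), small(d), stale(d), valid(d), wooden(d)} — 12 facts.

12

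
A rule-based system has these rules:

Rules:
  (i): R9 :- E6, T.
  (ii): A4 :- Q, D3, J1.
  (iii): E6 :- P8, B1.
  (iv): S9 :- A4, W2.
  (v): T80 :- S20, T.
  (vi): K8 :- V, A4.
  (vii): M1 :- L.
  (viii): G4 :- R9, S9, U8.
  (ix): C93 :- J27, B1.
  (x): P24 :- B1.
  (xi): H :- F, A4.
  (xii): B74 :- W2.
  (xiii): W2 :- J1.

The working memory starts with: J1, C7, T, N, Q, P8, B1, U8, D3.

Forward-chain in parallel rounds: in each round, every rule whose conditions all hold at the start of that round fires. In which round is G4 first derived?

Round 1: (ii) [A4 :- Q, D3, J1.]; (iii) [E6 :- P8, B1.]; (x) [P24 :- B1.]; (xiii) [W2 :- J1.]. Adds A4, E6, P24, W2.
Round 2: (i) [R9 :- E6, T.]; (iv) [S9 :- A4, W2.]; (xii) [B74 :- W2.]. Adds R9, S9, B74.
Round 3: (viii) [G4 :- R9, S9, U8.]. Adds G4.
G4 first appears in round 3.

3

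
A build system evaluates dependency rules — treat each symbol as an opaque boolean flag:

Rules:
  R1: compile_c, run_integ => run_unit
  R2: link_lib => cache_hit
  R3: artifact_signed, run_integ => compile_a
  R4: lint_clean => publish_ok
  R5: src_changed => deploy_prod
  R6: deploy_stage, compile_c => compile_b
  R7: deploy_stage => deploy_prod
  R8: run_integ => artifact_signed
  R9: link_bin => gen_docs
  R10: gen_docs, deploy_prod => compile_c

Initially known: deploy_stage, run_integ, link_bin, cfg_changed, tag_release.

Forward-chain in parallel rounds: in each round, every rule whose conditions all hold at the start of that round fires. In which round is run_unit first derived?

Round 1: R7 [deploy_stage => deploy_prod]; R8 [run_integ => artifact_signed]; R9 [link_bin => gen_docs]. New: deploy_prod, artifact_signed, gen_docs.
Round 2: R3 [artifact_signed, run_integ => compile_a]; R10 [gen_docs, deploy_prod => compile_c]. New: compile_a, compile_c.
Round 3: R1 [compile_c, run_integ => run_unit]; R6 [deploy_stage, compile_c => compile_b]. New: run_unit, compile_b.
run_unit first appears in round 3.

3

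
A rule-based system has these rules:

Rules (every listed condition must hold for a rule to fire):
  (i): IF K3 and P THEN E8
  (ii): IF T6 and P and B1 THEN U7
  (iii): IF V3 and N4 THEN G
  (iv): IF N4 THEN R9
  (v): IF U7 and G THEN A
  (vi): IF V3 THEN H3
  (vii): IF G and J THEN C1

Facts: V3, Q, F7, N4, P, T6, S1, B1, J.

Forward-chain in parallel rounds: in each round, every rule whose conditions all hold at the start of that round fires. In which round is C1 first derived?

2

[1] (ii) [IF T6 and P and B1 THEN U7]; (iii) [IF V3 and N4 THEN G]; (iv) [IF N4 THEN R9]; (vi) [IF V3 THEN H3]. ⇒ new: U7, G, R9, H3.
[2] (v) [IF U7 and G THEN A]; (vii) [IF G and J THEN C1]. ⇒ new: A, C1.
C1 first appears in round 2.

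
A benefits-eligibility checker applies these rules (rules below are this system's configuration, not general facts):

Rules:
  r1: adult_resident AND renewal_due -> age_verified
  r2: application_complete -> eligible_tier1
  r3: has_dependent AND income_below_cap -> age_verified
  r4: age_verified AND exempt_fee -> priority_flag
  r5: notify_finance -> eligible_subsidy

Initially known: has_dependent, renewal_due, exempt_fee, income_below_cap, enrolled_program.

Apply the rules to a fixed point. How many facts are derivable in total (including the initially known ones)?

7

[1] r3 [has_dependent AND income_below_cap -> age_verified]. ⇒ new: age_verified.
[2] r4 [age_verified AND exempt_fee -> priority_flag]. ⇒ new: priority_flag.
Closure: {age_verified, enrolled_program, exempt_fee, has_dependent, income_below_cap, priority_flag, renewal_due} — 7 facts.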